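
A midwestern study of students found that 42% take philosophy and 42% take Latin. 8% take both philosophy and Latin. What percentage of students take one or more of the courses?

P(union) = 42 + 42 − 8 = 76%

76%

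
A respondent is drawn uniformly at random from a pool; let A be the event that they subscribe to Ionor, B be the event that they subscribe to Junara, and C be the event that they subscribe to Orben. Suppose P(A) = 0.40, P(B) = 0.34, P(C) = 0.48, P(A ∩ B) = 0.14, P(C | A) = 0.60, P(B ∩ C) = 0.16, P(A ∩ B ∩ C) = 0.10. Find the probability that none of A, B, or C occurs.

P(A ∩ C) = P(A)·P(C|A) = 0.40 × 0.60 = 0.24
Inclusion–exclusion gives
P(A ∪ B ∪ C) = 0.40 + 0.34 + 0.48 − 0.14 − 0.24 − 0.16 + 0.10 = 0.78
P(none) = 1 − 0.78 = 0.22

0.22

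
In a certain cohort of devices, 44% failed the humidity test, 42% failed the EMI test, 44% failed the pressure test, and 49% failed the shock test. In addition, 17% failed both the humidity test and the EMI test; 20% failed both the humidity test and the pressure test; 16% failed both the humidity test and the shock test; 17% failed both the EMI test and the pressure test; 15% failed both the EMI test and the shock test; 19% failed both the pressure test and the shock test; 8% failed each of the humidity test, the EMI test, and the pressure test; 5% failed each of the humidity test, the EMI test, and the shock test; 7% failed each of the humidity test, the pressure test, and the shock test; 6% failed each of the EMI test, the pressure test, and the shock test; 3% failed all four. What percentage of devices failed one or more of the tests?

98%

Inclusion–exclusion gives
P(at least one) = 44 + 42 + 44 + 49 − 17 − 20 − 16 − 17 − 15 − 19 + 8 + 5 + 7 + 6 − 3 = 98%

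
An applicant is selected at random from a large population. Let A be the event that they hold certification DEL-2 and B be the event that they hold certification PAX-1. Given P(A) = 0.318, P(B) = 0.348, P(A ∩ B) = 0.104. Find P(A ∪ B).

By inclusion-exclusion,
P(A ∪ B) = 0.318 + 0.348 − 0.104 = 0.562

0.562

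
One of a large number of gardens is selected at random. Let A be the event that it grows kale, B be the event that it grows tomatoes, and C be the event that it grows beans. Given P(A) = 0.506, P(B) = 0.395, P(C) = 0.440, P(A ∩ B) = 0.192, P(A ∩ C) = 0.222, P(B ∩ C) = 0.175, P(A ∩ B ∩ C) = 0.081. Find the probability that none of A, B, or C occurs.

0.167

P(A ∪ B ∪ C) = 0.506 + 0.395 + 0.440 − 0.192 − 0.222 − 0.175 + 0.081 = 0.833
P(none) = 1 − 0.833 = 0.167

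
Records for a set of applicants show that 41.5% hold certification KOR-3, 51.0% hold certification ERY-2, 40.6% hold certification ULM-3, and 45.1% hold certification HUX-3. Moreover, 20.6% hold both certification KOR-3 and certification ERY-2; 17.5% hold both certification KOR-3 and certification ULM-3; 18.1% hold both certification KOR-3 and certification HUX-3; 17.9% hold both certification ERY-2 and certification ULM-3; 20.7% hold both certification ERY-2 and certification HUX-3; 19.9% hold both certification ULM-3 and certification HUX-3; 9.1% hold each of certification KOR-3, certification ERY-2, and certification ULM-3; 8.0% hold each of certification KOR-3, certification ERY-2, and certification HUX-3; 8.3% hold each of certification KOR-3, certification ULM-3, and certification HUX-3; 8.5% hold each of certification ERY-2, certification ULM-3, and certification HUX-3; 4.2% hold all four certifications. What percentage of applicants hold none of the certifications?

6.8%

P(≥1) = 41.5 + 51.0 + 40.6 + 45.1 − 20.6 − 17.5 − 18.1 − 17.9 − 20.7 − 19.9 + 9.1 + 8.0 + 8.3 + 8.5 − 4.2 = 93.2%
P(none) = 100% − 93.2% = 6.8%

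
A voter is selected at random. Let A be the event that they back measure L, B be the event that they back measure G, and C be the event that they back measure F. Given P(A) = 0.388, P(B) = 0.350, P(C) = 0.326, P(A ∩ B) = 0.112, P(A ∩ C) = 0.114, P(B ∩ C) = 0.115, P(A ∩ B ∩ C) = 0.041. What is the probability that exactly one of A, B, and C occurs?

Using the inclusion–exclusion count for exactly one event:
P(exactly one) = 0.388 + 0.350 + 0.326 − 2·0.112 − 2·0.114 − 2·0.115 + 3·0.041 = 0.505

0.505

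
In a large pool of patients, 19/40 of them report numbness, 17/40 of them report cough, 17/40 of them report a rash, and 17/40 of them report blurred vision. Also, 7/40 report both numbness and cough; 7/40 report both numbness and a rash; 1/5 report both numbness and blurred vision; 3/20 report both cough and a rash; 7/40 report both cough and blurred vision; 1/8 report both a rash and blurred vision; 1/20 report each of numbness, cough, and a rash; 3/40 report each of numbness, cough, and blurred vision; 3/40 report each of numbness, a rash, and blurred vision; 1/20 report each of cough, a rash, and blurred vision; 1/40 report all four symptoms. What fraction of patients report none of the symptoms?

1/40

Apply inclusion-exclusion:
P(union) = 19/40 + 17/40 + 17/40 + 17/40 − 7/40 − 7/40 − 1/5 − 3/20 − 7/40 − 1/8 + 1/20 + 3/40 + 3/40 + 1/20 − 1/40 = 39/40
P(none) = 1 − 39/40 = 1/40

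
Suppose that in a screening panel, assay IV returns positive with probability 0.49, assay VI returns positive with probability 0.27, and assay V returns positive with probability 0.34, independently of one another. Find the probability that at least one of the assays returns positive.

P(none) = (1 − 0.49) × (1 − 0.27) × (1 − 0.34) = 0.51 × 0.73 × 0.66 = 0.245718
P(at least one) = 1 − 0.245718 = 0.754282

0.754282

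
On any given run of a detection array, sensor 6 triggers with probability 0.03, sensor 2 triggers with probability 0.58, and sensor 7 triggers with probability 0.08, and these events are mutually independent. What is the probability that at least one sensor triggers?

0.625192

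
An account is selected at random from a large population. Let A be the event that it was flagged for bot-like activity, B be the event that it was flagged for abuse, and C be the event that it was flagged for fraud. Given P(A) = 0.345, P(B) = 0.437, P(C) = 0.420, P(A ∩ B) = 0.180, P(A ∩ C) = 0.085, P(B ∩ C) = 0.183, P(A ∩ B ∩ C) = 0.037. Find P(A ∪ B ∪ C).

0.791

Apply inclusion-exclusion:
P(A ∪ B ∪ C) = 0.345 + 0.437 + 0.420 − 0.180 − 0.085 − 0.183 + 0.037 = 0.791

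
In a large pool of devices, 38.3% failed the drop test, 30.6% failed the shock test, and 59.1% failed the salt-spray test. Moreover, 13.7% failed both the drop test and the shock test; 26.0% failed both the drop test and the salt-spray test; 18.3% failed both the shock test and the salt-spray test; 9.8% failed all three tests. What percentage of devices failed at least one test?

79.8%

P(union) = 38.3 + 30.6 + 59.1 − 13.7 − 26.0 − 18.3 + 9.8 = 79.8%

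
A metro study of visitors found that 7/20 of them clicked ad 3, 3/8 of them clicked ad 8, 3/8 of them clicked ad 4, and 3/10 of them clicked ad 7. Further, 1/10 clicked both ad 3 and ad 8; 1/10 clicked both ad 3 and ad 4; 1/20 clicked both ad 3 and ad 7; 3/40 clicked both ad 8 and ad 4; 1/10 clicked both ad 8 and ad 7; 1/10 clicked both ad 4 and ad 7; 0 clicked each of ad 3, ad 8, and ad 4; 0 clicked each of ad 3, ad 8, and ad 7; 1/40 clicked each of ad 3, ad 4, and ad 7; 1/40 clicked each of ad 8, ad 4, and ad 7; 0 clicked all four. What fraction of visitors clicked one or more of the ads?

37/40

Using inclusion–exclusion:
P(at least one) = 7/20 + 3/8 + 3/8 + 3/10 − 1/10 − 1/10 − 1/20 − 3/40 − 1/10 − 1/10 + 0 + 0 + 1/40 + 1/40 − 0 = 37/40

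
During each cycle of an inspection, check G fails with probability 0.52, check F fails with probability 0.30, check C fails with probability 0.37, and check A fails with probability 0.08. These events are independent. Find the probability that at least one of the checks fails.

Since the events are independent, P(none) is the product of the individual non-occurrence probabilities.
P(none) = (1 − 0.52) × (1 − 0.30) × (1 − 0.37) × (1 − 0.08) = 0.48 × 0.70 × 0.63 × 0.92 = 0.1947456
P(at least one) = 1 − 0.1947456 = 0.8052544

0.8052544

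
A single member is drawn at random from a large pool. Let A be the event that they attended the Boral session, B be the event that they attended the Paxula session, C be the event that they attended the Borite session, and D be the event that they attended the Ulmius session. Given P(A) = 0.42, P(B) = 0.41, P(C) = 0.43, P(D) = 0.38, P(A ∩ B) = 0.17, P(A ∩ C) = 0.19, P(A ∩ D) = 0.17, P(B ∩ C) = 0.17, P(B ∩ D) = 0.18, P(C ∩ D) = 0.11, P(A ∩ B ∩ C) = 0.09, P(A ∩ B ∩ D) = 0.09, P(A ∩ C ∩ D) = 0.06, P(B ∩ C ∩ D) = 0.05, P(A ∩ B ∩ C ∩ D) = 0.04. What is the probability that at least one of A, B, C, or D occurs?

0.90

Inclusion–exclusion gives
P(A ∪ B ∪ C ∪ D) = 0.42 + 0.41 + 0.43 + 0.38 − 0.17 − 0.19 − 0.17 − 0.17 − 0.18 − 0.11 + 0.09 + 0.09 + 0.06 + 0.05 − 0.04 = 0.90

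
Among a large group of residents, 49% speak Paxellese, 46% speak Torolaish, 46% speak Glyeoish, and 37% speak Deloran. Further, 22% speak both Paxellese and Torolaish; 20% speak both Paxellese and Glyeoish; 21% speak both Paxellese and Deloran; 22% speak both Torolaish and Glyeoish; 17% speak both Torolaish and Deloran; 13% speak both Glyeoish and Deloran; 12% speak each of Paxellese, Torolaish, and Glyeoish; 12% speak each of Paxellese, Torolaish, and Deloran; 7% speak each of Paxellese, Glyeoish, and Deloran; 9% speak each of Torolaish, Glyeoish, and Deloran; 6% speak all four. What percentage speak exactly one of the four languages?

44%

Using the inclusion–exclusion count for exactly one event:
P(exactly one) = 49 + 46 + 46 + 37 − 2·22 − 2·20 − 2·21 − 2·22 − 2·17 − 2·13 + 3·12 + 3·12 + 3·7 + 3·9 − 4·6 = 44%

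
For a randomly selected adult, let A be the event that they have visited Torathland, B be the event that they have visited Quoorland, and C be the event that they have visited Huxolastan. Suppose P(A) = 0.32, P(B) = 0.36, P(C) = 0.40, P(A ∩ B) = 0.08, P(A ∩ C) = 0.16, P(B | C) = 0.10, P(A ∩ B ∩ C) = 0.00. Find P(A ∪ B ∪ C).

0.80

P(B ∩ C) = P(C)·P(B|C) = 0.40 × 0.10 = 0.04
P(A ∪ B ∪ C) = 0.32 + 0.36 + 0.40 − 0.08 − 0.16 − 0.04 + 0.00 = 0.80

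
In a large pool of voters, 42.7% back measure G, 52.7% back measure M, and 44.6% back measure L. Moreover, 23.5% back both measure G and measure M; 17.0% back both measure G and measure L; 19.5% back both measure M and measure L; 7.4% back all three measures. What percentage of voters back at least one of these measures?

By inclusion-exclusion,
P(≥1) = 42.7 + 52.7 + 44.6 − 23.5 − 17.0 − 19.5 + 7.4 = 87.4%

87.4%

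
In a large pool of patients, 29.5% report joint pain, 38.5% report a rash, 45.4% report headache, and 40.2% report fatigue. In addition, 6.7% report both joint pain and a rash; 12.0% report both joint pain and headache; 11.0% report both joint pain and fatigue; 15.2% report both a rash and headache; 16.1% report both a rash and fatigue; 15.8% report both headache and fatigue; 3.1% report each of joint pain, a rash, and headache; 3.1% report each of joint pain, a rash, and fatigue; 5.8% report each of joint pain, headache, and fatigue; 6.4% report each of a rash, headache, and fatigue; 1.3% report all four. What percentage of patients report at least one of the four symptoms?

P(≥1) = 29.5 + 38.5 + 45.4 + 40.2 − 6.7 − 12.0 − 11.0 − 15.2 − 16.1 − 15.8 + 3.1 + 3.1 + 5.8 + 6.4 − 1.3 = 93.9%

93.9%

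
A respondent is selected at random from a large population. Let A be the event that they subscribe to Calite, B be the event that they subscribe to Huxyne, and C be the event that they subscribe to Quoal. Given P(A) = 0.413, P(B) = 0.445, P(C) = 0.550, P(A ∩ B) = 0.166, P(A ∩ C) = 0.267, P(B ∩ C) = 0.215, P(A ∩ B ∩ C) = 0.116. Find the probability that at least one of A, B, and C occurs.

P(A ∪ B ∪ C) = 0.413 + 0.445 + 0.550 − 0.166 − 0.267 − 0.215 + 0.116 = 0.876

0.876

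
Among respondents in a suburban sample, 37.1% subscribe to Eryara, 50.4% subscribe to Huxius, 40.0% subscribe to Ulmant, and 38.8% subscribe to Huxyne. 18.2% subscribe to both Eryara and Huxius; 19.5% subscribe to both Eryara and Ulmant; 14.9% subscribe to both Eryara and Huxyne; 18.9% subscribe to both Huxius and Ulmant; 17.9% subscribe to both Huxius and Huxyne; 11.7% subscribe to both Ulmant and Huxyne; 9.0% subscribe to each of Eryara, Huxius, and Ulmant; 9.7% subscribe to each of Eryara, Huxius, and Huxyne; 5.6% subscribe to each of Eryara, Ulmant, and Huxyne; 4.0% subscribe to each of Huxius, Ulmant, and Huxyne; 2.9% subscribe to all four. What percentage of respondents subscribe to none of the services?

9.4%

By inclusion-exclusion,
P(≥1) = 37.1 + 50.4 + 40.0 + 38.8 − 18.2 − 19.5 − 14.9 − 18.9 − 17.9 − 11.7 + 9.0 + 9.7 + 5.6 + 4.0 − 2.9 = 90.6%
P(none) = 100% − 90.6% = 9.4%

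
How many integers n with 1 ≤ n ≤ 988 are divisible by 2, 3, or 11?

Inclusion–exclusion gives
494 + 329 + 89 − 164 − 44 − 29 + 14 = 689

689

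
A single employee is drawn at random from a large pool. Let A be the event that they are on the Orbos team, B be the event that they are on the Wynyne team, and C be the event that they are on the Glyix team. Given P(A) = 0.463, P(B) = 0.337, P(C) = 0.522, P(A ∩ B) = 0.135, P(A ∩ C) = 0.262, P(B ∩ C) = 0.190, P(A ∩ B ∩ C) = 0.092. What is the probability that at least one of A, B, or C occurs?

By inclusion-exclusion,
P(A ∪ B ∪ C) = 0.463 + 0.337 + 0.522 − 0.135 − 0.262 − 0.190 + 0.092 = 0.827

0.827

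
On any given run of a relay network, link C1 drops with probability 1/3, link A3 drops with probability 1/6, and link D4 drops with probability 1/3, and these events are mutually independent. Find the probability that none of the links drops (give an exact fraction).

10/27

Since the events are independent, P(none) is the product of the individual non-occurrence probabilities.
P(none) = (1 − 1/3) × (1 − 1/6) × (1 − 1/3) = 2/3 × 5/6 × 2/3 = 10/27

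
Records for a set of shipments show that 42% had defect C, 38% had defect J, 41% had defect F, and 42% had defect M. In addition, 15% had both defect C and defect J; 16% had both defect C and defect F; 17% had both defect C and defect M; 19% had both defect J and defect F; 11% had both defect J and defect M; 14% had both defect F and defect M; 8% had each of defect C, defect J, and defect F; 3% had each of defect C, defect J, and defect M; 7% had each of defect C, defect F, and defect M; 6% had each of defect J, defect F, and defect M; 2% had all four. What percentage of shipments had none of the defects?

Inclusion–exclusion gives
P(≥1) = 42 + 38 + 41 + 42 − 15 − 16 − 17 − 19 − 11 − 14 + 8 + 3 + 7 + 6 − 2 = 93%
P(none) = 100% − 93% = 7%

7%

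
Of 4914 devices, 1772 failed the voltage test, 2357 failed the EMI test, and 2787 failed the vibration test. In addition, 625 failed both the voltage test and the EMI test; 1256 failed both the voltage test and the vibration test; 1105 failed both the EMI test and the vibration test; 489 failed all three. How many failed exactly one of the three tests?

2411

|exactly one| = 1772 + 2357 + 2787 − 2·625 − 2·1256 − 2·1105 + 3·489 = 2411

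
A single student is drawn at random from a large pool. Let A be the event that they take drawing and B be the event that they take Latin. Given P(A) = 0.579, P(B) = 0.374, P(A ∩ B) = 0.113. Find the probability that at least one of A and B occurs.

P(A ∪ B) = 0.579 + 0.374 − 0.113 = 0.840

0.840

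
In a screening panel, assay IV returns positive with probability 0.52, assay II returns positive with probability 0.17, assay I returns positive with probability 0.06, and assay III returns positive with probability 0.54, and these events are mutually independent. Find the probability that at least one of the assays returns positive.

P(none) = (1 − 0.52) × (1 − 0.17) × (1 − 0.06) × (1 − 0.54) = 0.48 × 0.83 × 0.94 × 0.46 = 0.17226816
P(at least one) = 1 − 0.17226816 = 0.82773184

0.82773184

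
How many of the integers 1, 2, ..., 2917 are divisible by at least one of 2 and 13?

1570

Using inclusion–exclusion:
1458 + 224 − 112 = 1570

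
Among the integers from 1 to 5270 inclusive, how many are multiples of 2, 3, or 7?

Apply inclusion-exclusion:
floor(5270/2) + floor(5270/3) + floor(5270/7) − floor(5270/6) − floor(5270/14) − floor(5270/21) + floor(5270/42) = 2635 + 1756 + 752 − 878 − 376 − 250 + 125 = 3764

3764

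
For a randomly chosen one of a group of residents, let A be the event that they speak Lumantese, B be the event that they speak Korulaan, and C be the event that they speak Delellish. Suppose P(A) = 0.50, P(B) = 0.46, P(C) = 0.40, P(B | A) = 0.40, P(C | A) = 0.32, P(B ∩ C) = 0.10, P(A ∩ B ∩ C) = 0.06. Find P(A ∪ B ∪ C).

0.96

P(A ∩ B) = P(A)·P(B|A) = 0.50 × 0.40 = 0.20
P(A ∩ C) = P(A)·P(C|A) = 0.50 × 0.32 = 0.16
P(A ∪ B ∪ C) = 0.50 + 0.46 + 0.40 − 0.20 − 0.16 − 0.10 + 0.06 = 0.96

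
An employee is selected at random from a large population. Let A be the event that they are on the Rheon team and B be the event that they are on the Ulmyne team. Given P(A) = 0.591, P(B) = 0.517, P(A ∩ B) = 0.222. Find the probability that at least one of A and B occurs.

0.886

Apply inclusion-exclusion:
P(A ∪ B) = 0.591 + 0.517 − 0.222 = 0.886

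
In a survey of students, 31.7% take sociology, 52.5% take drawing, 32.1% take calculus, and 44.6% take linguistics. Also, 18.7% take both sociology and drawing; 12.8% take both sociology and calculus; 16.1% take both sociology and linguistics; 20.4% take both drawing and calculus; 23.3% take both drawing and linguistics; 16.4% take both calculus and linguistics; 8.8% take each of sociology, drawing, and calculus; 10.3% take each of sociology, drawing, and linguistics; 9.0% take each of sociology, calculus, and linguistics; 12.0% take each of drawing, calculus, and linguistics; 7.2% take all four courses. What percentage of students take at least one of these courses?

86.1%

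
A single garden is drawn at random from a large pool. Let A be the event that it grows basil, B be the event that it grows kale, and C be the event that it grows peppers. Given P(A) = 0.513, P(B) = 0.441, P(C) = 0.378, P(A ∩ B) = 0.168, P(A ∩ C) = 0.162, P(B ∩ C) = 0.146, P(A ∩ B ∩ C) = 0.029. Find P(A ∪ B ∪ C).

0.885

P(A ∪ B ∪ C) = 0.513 + 0.441 + 0.378 − 0.168 − 0.162 − 0.146 + 0.029 = 0.885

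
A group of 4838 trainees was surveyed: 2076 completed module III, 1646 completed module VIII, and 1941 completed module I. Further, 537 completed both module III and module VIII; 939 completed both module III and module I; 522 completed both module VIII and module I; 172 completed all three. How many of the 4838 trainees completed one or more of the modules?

3837

|at least one| = 2076 + 1646 + 1941 − 537 − 939 − 522 + 172 = 3837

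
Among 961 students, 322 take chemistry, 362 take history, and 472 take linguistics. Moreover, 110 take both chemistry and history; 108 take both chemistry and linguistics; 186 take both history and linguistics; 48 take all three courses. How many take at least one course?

800

Using inclusion–exclusion:
N(≥1) = 322 + 362 + 472 − 110 − 108 − 186 + 48 = 800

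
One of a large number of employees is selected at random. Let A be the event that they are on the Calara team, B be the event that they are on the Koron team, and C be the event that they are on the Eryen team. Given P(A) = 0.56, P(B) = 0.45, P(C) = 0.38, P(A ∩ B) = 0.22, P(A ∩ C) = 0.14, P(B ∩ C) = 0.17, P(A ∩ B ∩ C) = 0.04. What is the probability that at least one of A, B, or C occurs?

Inclusion–exclusion gives
P(A ∪ B ∪ C) = 0.56 + 0.45 + 0.38 − 0.22 − 0.14 − 0.17 + 0.04 = 0.90

0.90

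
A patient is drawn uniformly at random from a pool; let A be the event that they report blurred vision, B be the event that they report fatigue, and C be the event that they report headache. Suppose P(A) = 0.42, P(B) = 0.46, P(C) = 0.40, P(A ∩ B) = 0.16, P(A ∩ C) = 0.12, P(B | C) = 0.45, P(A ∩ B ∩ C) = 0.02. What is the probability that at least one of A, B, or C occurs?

P(B ∩ C) = P(C)·P(B|C) = 0.40 × 0.45 = 0.18
Apply inclusion-exclusion:
P(A ∪ B ∪ C) = 0.42 + 0.46 + 0.40 − 0.16 − 0.12 − 0.18 + 0.02 = 0.84

0.84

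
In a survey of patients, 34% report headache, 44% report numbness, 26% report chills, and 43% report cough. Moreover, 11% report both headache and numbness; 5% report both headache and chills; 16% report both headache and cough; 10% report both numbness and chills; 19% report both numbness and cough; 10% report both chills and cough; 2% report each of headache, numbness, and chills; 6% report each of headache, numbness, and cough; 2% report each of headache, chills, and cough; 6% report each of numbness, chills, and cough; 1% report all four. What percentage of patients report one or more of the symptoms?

91%

Inclusion–exclusion gives
P(at least one) = 34 + 44 + 26 + 43 − 11 − 5 − 16 − 10 − 19 − 10 + 2 + 6 + 2 + 6 − 1 = 91%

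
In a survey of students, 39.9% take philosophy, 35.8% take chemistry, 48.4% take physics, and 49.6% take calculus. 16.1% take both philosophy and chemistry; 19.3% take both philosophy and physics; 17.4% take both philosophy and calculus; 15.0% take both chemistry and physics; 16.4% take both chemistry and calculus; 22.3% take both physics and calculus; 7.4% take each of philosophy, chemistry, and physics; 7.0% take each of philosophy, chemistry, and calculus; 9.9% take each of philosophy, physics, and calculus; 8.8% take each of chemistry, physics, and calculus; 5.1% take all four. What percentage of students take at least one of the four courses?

95.2%

P(at least one) = 39.9 + 35.8 + 48.4 + 49.6 − 16.1 − 19.3 − 17.4 − 15.0 − 16.4 − 22.3 + 7.4 + 7.0 + 9.9 + 8.8 − 5.1 = 95.2%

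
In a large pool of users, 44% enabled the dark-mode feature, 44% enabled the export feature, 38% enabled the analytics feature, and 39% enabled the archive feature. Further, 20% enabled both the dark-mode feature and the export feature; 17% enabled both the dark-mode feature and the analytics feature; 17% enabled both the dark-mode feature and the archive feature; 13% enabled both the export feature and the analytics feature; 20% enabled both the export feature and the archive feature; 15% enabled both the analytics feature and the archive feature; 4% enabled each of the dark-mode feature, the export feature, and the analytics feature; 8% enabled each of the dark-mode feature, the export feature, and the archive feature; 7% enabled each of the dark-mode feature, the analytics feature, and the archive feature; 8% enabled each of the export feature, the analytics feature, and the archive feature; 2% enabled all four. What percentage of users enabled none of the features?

Apply inclusion-exclusion:
P(at least one) = 44 + 44 + 38 + 39 − 20 − 17 − 17 − 13 − 20 − 15 + 4 + 8 + 7 + 8 − 2 = 88%
P(none) = 100% − 88% = 12%

12%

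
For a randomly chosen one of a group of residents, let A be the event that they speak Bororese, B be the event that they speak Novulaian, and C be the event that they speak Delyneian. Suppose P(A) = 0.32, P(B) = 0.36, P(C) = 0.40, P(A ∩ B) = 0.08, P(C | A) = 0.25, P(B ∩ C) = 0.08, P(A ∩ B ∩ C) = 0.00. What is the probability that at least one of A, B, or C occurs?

0.84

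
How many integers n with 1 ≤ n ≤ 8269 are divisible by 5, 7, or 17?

2931

Apply inclusion-exclusion:
floor(8269/5) + floor(8269/7) + floor(8269/17) − floor(8269/35) − floor(8269/85) − floor(8269/119) + floor(8269/595) = 1653 + 1181 + 486 − 236 − 97 − 69 + 13 = 2931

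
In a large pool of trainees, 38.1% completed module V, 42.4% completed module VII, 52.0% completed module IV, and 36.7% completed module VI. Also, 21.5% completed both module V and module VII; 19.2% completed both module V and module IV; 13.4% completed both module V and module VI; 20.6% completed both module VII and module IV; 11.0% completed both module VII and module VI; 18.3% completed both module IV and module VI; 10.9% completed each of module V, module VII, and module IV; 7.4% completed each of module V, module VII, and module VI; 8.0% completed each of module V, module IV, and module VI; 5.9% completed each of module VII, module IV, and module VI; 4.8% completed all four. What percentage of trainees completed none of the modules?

7.4%

Inclusion–exclusion gives
P(union) = 38.1 + 42.4 + 52.0 + 36.7 − 21.5 − 19.2 − 13.4 − 20.6 − 11.0 − 18.3 + 10.9 + 7.4 + 8.0 + 5.9 − 4.8 = 92.6%
P(none) = 100% − 92.6% = 7.4%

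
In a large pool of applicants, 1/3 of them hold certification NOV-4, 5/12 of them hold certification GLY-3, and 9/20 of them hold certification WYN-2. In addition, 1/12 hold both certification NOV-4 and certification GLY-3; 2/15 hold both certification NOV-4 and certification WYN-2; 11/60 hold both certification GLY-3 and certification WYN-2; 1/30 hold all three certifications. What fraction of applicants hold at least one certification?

P(≥1) = 1/3 + 5/12 + 9/20 − 1/12 − 2/15 − 11/60 + 1/30 = 5/6

5/6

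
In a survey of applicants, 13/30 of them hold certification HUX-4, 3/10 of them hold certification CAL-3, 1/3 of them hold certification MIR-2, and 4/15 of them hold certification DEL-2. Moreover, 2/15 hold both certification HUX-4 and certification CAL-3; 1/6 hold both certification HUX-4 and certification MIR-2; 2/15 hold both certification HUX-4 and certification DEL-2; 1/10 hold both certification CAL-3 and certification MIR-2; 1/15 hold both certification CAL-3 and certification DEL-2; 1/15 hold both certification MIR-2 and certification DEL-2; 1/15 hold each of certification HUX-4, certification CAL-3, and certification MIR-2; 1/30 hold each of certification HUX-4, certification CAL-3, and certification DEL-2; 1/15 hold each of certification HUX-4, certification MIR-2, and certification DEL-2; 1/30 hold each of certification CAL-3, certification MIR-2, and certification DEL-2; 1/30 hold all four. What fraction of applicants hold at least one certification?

Using inclusion–exclusion:
P(union) = 13/30 + 3/10 + 1/3 + 4/15 − 2/15 − 1/6 − 2/15 − 1/10 − 1/15 − 1/15 + 1/15 + 1/30 + 1/15 + 1/30 − 1/30 = 5/6

5/6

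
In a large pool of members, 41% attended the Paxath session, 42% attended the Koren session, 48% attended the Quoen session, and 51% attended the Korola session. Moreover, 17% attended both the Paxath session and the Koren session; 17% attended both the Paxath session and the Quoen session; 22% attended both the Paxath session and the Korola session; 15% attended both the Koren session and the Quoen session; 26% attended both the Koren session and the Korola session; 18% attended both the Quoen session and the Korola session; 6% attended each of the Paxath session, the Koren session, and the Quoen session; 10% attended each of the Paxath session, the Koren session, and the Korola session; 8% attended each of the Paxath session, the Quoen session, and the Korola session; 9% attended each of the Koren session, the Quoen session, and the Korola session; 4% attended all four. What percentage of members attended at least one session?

Inclusion–exclusion gives
P(at least one) = 41 + 42 + 48 + 51 − 17 − 17 − 22 − 15 − 26 − 18 + 6 + 10 + 8 + 9 − 4 = 96%

96%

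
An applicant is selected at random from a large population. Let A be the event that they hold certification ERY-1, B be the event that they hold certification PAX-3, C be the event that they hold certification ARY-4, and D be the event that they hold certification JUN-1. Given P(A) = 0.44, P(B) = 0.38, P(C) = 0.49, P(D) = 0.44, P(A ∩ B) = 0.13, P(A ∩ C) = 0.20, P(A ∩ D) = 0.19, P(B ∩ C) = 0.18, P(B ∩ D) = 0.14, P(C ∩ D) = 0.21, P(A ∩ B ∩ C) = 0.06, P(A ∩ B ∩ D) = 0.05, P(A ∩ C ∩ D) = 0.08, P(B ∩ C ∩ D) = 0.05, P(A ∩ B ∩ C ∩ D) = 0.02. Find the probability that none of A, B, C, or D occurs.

0.08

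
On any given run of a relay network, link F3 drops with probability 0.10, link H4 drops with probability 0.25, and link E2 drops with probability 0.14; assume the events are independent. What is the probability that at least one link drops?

0.4195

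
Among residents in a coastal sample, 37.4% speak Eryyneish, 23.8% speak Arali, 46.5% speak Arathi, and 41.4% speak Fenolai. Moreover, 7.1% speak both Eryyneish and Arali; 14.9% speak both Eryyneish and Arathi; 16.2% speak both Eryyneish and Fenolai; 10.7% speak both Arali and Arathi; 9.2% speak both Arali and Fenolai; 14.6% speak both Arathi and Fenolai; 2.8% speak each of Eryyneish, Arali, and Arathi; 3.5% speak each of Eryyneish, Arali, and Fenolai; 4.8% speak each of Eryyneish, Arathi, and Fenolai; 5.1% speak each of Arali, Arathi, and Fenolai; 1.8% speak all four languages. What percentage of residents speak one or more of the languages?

90.8%

P(union) = 37.4 + 23.8 + 46.5 + 41.4 − 7.1 − 14.9 − 16.2 − 10.7 − 9.2 − 14.6 + 2.8 + 3.5 + 4.8 + 5.1 − 1.8 = 90.8%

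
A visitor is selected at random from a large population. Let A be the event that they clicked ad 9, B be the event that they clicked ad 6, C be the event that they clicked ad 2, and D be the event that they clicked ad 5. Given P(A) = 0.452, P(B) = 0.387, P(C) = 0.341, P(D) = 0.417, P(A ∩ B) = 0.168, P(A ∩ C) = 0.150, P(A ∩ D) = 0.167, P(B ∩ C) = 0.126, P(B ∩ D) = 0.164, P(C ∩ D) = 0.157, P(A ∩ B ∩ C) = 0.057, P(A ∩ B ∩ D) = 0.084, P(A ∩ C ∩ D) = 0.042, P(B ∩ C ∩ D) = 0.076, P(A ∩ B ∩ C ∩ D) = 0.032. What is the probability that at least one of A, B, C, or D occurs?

0.892

P(A ∪ B ∪ C ∪ D) = 0.452 + 0.387 + 0.341 + 0.417 − 0.168 − 0.150 − 0.167 − 0.126 − 0.164 − 0.157 + 0.057 + 0.084 + 0.042 + 0.076 − 0.032 = 0.892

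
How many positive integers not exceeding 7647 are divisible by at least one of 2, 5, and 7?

3823 + 1529 + 1092 − 764 − 546 − 218 + 109 = 5025

5025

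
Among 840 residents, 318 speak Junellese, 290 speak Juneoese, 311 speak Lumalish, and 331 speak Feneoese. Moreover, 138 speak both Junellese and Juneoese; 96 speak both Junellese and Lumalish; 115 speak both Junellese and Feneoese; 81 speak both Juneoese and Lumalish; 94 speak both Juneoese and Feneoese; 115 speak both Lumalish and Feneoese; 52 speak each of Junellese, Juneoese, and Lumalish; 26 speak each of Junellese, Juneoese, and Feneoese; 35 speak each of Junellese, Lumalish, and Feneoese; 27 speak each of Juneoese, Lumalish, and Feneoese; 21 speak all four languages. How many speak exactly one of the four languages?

308

|exactly one| = 318 + 290 + 311 + 331 − 2·138 − 2·96 − 2·115 − 2·81 − 2·94 − 2·115 + 3·52 + 3·26 + 3·35 + 3·27 − 4·21 = 308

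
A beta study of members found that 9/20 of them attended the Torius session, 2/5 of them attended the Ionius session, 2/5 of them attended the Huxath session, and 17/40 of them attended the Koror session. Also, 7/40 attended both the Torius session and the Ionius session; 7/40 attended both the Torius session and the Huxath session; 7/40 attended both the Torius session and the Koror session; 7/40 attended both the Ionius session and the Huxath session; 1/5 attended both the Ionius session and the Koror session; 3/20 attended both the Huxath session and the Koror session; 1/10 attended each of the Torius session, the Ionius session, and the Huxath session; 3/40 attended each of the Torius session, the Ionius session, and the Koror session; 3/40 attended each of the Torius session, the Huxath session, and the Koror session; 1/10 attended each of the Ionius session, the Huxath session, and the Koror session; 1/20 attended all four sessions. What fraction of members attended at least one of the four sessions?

By inclusion–exclusion:
P(≥1) = 9/20 + 2/5 + 2/5 + 17/40 − 7/40 − 7/40 − 7/40 − 7/40 − 1/5 − 3/20 + 1/10 + 3/40 + 3/40 + 1/10 − 1/20 = 37/40

37/40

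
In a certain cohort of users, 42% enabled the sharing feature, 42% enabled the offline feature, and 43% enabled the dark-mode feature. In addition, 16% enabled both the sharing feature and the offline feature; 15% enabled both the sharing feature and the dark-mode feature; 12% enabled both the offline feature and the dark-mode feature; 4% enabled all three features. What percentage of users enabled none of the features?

12%

By inclusion–exclusion:
P(≥1) = 42 + 42 + 43 − 16 − 15 − 12 + 4 = 88%
P(none) = 100% − 88% = 12%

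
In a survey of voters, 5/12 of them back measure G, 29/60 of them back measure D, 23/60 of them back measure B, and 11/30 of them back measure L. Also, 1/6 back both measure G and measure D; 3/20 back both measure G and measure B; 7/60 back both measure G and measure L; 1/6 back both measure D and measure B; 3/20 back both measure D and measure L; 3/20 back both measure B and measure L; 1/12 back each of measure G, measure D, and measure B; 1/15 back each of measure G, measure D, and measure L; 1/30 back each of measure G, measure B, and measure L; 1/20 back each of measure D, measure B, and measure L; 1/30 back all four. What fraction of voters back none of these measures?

1/20

By inclusion-exclusion,
P(at least one) = 5/12 + 29/60 + 23/60 + 11/30 − 1/6 − 3/20 − 7/60 − 1/6 − 3/20 − 3/20 + 1/12 + 1/15 + 1/30 + 1/20 − 1/30 = 19/20
P(none) = 1 − 19/20 = 1/20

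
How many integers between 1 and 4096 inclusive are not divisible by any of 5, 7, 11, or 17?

2404

Apply inclusion-exclusion:
floor(4096/5) + floor(4096/7) + floor(4096/11) + floor(4096/17) − floor(4096/35) − floor(4096/55) − floor(4096/85) − floor(4096/77) − floor(4096/119) − floor(4096/187) + floor(4096/385) + floor(4096/595) + floor(4096/935) + floor(4096/1309) − floor(4096/6545) = 819 + 585 + 372 + 240 − 117 − 74 − 48 − 53 − 34 − 21 + 10 + 6 + 4 + 3 − 0 = 1692
4096 − 1692 = 2404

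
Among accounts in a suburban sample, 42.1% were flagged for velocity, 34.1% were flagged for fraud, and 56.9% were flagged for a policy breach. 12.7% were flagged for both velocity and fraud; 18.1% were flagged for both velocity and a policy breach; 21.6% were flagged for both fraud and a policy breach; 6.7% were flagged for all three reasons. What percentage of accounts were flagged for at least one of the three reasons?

87.4%

By inclusion-exclusion,
P(union) = 42.1 + 34.1 + 56.9 − 12.7 − 18.1 − 21.6 + 6.7 = 87.4%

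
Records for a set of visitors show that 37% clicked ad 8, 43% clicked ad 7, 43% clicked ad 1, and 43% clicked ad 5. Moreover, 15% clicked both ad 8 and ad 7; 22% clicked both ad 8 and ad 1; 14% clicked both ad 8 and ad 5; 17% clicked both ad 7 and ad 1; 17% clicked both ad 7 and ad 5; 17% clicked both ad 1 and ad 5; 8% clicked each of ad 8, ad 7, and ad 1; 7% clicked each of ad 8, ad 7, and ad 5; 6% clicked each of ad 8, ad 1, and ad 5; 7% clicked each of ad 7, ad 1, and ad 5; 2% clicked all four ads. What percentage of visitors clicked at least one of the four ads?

Inclusion–exclusion gives
P(≥1) = 37 + 43 + 43 + 43 − 15 − 22 − 14 − 17 − 17 − 17 + 8 + 7 + 6 + 7 − 2 = 90%

90%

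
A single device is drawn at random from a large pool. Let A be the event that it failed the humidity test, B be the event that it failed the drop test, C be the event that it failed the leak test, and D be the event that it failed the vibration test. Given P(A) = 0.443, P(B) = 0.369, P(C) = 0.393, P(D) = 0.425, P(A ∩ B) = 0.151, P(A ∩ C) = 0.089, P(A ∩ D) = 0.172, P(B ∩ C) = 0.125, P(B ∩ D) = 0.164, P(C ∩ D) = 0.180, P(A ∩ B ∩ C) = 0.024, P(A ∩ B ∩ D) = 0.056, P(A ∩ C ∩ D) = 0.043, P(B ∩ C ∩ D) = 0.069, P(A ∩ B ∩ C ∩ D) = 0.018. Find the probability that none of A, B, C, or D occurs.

0.077

By inclusion–exclusion:
P(A ∪ B ∪ C ∪ D) = 0.443 + 0.369 + 0.393 + 0.425 − 0.151 − 0.089 − 0.172 − 0.125 − 0.164 − 0.180 + 0.024 + 0.056 + 0.043 + 0.069 − 0.018 = 0.923
P(none) = 1 − 0.923 = 0.077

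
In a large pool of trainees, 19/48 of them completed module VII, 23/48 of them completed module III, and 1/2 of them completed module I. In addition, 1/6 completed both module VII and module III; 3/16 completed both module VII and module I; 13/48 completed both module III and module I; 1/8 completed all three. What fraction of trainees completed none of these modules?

1/8

By inclusion–exclusion:
P(union) = 19/48 + 23/48 + 1/2 − 1/6 − 3/16 − 13/48 + 1/8 = 7/8
P(none) = 1 − 7/8 = 1/8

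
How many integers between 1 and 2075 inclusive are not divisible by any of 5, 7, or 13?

1313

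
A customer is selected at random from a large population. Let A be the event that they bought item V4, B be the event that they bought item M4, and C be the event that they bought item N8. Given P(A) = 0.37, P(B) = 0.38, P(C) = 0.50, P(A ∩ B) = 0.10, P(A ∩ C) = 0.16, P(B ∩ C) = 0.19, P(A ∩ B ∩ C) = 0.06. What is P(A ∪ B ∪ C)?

Using inclusion–exclusion:
P(A ∪ B ∪ C) = 0.37 + 0.38 + 0.50 − 0.10 − 0.16 − 0.19 + 0.06 = 0.86

0.86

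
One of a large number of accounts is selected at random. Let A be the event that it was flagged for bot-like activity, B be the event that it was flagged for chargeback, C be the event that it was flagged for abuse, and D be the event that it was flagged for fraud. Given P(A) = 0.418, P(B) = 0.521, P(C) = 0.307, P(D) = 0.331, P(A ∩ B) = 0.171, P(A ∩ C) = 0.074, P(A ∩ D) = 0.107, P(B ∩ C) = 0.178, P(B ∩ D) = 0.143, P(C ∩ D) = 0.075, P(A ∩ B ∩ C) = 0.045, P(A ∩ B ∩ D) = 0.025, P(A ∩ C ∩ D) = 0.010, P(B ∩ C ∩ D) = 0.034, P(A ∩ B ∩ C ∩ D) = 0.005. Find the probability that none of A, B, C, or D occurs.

0.062

By inclusion–exclusion:
P(A ∪ B ∪ C ∪ D) = 0.418 + 0.521 + 0.307 + 0.331 − 0.171 − 0.074 − 0.107 − 0.178 − 0.143 − 0.075 + 0.045 + 0.025 + 0.010 + 0.034 − 0.005 = 0.938
P(none) = 1 − 0.938 = 0.062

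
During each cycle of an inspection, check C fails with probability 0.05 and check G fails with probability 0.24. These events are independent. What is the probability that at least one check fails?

P(none) = (1 − 0.05) × (1 − 0.24) = 0.95 × 0.76 = 0.722
P(at least one) = 1 − 0.722 = 0.278

0.278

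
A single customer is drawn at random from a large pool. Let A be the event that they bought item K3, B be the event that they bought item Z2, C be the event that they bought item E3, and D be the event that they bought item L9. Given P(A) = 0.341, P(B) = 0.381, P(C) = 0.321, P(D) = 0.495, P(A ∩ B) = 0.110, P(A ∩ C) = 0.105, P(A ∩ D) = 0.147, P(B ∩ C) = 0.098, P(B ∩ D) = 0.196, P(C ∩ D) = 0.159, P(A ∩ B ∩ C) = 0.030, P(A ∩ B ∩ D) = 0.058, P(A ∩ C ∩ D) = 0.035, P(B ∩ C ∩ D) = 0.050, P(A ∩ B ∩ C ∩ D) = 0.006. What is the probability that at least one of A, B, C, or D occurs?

0.890

Using inclusion–exclusion:
P(A ∪ B ∪ C ∪ D) = 0.341 + 0.381 + 0.321 + 0.495 − 0.110 − 0.105 − 0.147 − 0.098 − 0.196 − 0.159 + 0.030 + 0.058 + 0.035 + 0.050 − 0.006 = 0.890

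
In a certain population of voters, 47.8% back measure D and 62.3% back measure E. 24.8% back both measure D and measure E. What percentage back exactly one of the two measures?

60.5%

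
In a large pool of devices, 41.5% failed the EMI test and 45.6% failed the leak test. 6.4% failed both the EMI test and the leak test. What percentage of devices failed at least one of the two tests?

80.7%

P(≥1) = 41.5 + 45.6 − 6.4 = 80.7%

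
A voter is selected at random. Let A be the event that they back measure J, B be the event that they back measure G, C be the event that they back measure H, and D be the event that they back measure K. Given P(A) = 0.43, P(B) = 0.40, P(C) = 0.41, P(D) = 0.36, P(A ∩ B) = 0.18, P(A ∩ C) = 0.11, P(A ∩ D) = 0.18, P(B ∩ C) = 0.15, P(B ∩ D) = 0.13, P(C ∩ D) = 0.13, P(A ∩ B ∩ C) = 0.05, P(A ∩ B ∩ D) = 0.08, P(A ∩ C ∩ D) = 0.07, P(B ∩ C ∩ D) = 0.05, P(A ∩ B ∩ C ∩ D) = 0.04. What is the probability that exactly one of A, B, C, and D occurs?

0.43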